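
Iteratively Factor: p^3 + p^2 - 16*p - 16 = (p + 1)*(p^2 - 16) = (p + 1)*(p + 4)*(p - 4)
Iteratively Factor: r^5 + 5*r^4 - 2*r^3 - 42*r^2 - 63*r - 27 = (r - 3)*(r^4 + 8*r^3 + 22*r^2 + 24*r + 9) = (r - 3)*(r + 1)*(r^3 + 7*r^2 + 15*r + 9) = (r - 3)*(r + 1)*(r + 3)*(r^2 + 4*r + 3) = (r - 3)*(r + 1)*(r + 3)^2*(r + 1)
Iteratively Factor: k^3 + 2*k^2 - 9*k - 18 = (k - 3)*(k^2 + 5*k + 6) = (k - 3)*(k + 3)*(k + 2)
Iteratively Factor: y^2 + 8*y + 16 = (y + 4)*(y + 4)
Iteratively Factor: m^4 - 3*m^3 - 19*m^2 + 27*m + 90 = (m + 3)*(m^3 - 6*m^2 - m + 30) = (m - 5)*(m + 3)*(m^2 - m - 6) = (m - 5)*(m - 3)*(m + 3)*(m + 2)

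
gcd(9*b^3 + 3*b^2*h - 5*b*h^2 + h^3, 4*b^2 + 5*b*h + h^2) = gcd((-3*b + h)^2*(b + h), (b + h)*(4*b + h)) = b + h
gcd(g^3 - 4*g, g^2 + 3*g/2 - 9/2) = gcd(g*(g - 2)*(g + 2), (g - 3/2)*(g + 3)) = 1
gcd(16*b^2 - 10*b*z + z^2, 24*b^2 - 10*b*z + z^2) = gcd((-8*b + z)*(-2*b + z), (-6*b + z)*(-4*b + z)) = 1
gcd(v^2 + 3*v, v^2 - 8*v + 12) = 1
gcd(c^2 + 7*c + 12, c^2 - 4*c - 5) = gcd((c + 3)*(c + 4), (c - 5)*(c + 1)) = 1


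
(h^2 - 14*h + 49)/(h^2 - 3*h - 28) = (h - 7)/(h + 4)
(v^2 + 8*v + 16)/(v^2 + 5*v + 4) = (v + 4)/(v + 1)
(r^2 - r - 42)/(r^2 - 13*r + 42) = (r + 6)/(r - 6)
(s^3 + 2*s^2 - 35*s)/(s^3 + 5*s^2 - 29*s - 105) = s/(s + 3)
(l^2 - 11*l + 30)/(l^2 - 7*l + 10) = (l - 6)/(l - 2)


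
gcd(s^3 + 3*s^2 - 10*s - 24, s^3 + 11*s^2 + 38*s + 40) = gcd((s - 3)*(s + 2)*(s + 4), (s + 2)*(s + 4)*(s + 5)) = s^2 + 6*s + 8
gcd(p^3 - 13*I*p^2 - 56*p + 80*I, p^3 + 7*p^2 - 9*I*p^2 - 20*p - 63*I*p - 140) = p^2 - 9*I*p - 20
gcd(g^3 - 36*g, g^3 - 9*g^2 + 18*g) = g^2 - 6*g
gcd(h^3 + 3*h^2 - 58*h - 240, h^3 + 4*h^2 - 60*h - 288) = h^2 - 2*h - 48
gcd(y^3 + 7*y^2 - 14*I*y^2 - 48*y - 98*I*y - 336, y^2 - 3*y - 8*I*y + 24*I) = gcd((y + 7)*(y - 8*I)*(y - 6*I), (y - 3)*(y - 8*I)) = y - 8*I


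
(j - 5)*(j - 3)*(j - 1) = j^3 - 9*j^2 + 23*j - 15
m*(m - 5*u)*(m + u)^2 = m^4 - 3*m^3*u - 9*m^2*u^2 - 5*m*u^3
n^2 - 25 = (n - 5)*(n + 5)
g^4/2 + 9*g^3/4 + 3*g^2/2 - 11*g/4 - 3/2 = (g/2 + 1)*(g - 1)*(g + 1/2)*(g + 3)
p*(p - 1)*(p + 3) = p^3 + 2*p^2 - 3*p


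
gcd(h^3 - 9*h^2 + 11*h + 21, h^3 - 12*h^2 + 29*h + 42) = h^2 - 6*h - 7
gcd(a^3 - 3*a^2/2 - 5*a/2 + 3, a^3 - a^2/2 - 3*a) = a^2 - a/2 - 3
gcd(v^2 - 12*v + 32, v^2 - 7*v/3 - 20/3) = v - 4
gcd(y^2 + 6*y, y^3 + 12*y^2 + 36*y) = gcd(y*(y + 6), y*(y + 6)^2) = y^2 + 6*y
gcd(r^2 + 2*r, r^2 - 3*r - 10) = r + 2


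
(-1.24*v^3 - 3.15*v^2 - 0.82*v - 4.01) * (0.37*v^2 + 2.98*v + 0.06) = -0.4588*v^5 - 4.8607*v^4 - 9.7648*v^3 - 4.1163*v^2 - 11.999*v - 0.2406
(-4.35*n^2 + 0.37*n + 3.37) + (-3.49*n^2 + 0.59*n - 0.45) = -7.84*n^2 + 0.96*n + 2.92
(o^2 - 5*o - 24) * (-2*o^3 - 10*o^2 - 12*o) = -2*o^5 + 86*o^3 + 300*o^2 + 288*o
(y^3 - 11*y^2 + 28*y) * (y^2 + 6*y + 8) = y^5 - 5*y^4 - 30*y^3 + 80*y^2 + 224*y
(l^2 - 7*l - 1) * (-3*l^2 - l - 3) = -3*l^4 + 20*l^3 + 7*l^2 + 22*l + 3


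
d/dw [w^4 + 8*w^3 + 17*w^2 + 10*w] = 4*w^3 + 24*w^2 + 34*w + 10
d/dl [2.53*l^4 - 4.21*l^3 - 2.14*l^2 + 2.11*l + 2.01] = 10.12*l^3 - 12.63*l^2 - 4.28*l + 2.11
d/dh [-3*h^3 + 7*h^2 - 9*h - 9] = -9*h^2 + 14*h - 9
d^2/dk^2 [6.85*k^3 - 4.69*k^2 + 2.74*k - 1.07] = 41.1*k - 9.38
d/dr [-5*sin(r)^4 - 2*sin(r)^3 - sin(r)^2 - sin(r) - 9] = (-17*sin(r) + 5*sin(3*r) + 3*cos(2*r) - 4)*cos(r)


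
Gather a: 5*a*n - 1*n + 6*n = 5*a*n + 5*n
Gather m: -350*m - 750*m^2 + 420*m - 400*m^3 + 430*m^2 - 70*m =-400*m^3 - 320*m^2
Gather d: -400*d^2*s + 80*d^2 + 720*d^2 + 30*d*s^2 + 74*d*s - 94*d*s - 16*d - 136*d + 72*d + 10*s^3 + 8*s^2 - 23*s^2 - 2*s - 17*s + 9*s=d^2*(800 - 400*s) + d*(30*s^2 - 20*s - 80) + 10*s^3 - 15*s^2 - 10*s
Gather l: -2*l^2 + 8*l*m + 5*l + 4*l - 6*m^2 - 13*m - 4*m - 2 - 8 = -2*l^2 + l*(8*m + 9) - 6*m^2 - 17*m - 10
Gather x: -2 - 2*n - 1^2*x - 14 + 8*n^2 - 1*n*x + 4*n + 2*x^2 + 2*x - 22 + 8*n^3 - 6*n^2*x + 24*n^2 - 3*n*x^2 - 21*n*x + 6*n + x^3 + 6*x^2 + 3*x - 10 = 8*n^3 + 32*n^2 + 8*n + x^3 + x^2*(8 - 3*n) + x*(-6*n^2 - 22*n + 4) - 48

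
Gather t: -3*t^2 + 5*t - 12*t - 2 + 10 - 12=-3*t^2 - 7*t - 4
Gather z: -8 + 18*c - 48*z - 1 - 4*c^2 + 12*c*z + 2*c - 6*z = -4*c^2 + 20*c + z*(12*c - 54) - 9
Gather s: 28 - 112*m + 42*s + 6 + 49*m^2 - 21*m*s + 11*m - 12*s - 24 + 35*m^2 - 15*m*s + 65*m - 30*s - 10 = 84*m^2 - 36*m*s - 36*m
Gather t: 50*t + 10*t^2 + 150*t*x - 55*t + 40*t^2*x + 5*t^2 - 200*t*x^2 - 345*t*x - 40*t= t^2*(40*x + 15) + t*(-200*x^2 - 195*x - 45)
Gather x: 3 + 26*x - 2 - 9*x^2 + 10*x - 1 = -9*x^2 + 36*x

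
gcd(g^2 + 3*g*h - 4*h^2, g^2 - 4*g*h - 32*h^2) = g + 4*h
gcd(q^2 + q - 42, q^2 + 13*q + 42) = q + 7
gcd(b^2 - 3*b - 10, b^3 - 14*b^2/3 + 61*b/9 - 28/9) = 1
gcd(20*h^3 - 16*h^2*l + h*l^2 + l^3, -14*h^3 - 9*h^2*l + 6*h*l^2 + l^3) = 2*h - l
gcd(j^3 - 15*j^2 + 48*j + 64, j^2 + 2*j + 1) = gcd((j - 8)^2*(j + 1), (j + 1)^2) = j + 1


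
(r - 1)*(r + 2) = r^2 + r - 2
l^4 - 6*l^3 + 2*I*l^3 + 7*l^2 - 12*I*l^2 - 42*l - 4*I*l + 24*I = (l - 6)*(l - I)^2*(l + 4*I)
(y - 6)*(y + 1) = y^2 - 5*y - 6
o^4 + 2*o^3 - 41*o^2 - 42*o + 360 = (o - 5)*(o - 3)*(o + 4)*(o + 6)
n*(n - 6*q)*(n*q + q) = n^3*q - 6*n^2*q^2 + n^2*q - 6*n*q^2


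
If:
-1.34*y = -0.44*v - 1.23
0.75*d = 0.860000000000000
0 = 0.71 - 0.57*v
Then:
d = 1.15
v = 1.25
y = 1.33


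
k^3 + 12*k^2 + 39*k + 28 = (k + 1)*(k + 4)*(k + 7)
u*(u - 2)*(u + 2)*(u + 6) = u^4 + 6*u^3 - 4*u^2 - 24*u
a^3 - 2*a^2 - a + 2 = (a - 2)*(a - 1)*(a + 1)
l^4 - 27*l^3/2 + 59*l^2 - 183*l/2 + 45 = (l - 6)*(l - 5)*(l - 3/2)*(l - 1)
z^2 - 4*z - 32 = (z - 8)*(z + 4)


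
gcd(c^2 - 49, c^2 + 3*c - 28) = c + 7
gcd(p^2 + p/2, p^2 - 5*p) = p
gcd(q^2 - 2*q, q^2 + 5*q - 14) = q - 2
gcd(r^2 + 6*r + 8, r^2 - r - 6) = r + 2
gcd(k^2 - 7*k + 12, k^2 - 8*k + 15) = k - 3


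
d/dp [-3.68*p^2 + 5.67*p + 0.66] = 5.67 - 7.36*p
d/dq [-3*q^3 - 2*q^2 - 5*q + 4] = -9*q^2 - 4*q - 5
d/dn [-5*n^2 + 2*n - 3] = 2 - 10*n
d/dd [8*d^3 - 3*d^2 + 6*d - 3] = 24*d^2 - 6*d + 6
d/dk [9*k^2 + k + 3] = 18*k + 1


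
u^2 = u^2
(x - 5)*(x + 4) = x^2 - x - 20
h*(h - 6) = h^2 - 6*h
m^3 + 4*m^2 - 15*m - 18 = (m - 3)*(m + 1)*(m + 6)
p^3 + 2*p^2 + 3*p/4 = p*(p + 1/2)*(p + 3/2)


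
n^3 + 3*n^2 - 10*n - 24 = (n - 3)*(n + 2)*(n + 4)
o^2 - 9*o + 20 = (o - 5)*(o - 4)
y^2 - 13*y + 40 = (y - 8)*(y - 5)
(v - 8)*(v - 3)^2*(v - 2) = v^4 - 16*v^3 + 85*v^2 - 186*v + 144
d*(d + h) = d^2 + d*h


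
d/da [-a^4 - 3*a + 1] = -4*a^3 - 3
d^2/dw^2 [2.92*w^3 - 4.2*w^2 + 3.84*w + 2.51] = 17.52*w - 8.4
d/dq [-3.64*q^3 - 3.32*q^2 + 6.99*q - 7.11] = -10.92*q^2 - 6.64*q + 6.99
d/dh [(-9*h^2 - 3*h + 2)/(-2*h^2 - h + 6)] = (3*h^2 - 100*h - 16)/(4*h^4 + 4*h^3 - 23*h^2 - 12*h + 36)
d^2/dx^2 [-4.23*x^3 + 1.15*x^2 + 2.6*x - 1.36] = 2.3 - 25.38*x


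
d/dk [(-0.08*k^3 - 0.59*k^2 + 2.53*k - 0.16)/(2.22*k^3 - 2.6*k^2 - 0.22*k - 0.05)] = (1.5178*k^4 - 11.198*k^3 + 7.7854*k^2 - 0.773*k - 0.1617)/(4.9284*k^6 - 11.544*k^5 + 5.7832*k^4 + 0.922*k^3 + 0.3084*k^2 + 0.022*k + 0.0025)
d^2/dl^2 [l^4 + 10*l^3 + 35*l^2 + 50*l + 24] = 12*l^2 + 60*l + 70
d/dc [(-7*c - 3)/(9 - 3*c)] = -8/(c - 3)^2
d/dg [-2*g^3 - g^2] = 2*g*(-3*g - 1)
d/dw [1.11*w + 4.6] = 1.11000000000000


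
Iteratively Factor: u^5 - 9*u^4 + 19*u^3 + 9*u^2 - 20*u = (u)*(u^4 - 9*u^3 + 19*u^2 + 9*u - 20) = u*(u + 1)*(u^3 - 10*u^2 + 29*u - 20) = u*(u - 4)*(u + 1)*(u^2 - 6*u + 5) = u*(u - 4)*(u - 1)*(u + 1)*(u - 5)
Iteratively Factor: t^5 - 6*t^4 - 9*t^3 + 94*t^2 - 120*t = (t)*(t^4 - 6*t^3 - 9*t^2 + 94*t - 120) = t*(t + 4)*(t^3 - 10*t^2 + 31*t - 30) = t*(t - 5)*(t + 4)*(t^2 - 5*t + 6) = t*(t - 5)*(t - 3)*(t + 4)*(t - 2)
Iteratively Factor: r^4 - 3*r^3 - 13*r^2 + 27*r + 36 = (r + 1)*(r^3 - 4*r^2 - 9*r + 36) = (r + 1)*(r + 3)*(r^2 - 7*r + 12) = (r - 3)*(r + 1)*(r + 3)*(r - 4)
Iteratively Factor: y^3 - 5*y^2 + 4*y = (y)*(y^2 - 5*y + 4) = y*(y - 4)*(y - 1)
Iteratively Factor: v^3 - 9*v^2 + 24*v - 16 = (v - 1)*(v^2 - 8*v + 16) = (v - 4)*(v - 1)*(v - 4)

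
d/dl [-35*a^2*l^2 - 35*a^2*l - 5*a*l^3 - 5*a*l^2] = 5*a*(-14*a*l - 7*a - 3*l^2 - 2*l)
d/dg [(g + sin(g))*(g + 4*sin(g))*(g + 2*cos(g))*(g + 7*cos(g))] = -(g + sin(g))*(g + 4*sin(g))*(g + 2*cos(g))*(7*sin(g) - 1) - (g + sin(g))*(g + 4*sin(g))*(g + 7*cos(g))*(2*sin(g) - 1) + (g + sin(g))*(g + 2*cos(g))*(g + 7*cos(g))*(4*cos(g) + 1) + (g + 4*sin(g))*(g + 2*cos(g))*(g + 7*cos(g))*(cos(g) + 1)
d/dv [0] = 0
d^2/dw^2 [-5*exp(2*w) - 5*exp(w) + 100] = (-20*exp(w) - 5)*exp(w)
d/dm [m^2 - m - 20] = 2*m - 1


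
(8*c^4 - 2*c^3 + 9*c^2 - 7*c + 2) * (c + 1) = 8*c^5 + 6*c^4 + 7*c^3 + 2*c^2 - 5*c + 2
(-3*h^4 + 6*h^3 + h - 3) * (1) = -3*h^4 + 6*h^3 + h - 3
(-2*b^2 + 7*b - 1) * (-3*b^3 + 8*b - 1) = 6*b^5 - 21*b^4 - 13*b^3 + 58*b^2 - 15*b + 1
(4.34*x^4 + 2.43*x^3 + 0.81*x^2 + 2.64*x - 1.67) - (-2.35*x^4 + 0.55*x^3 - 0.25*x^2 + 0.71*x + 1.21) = 6.69*x^4 + 1.88*x^3 + 1.06*x^2 + 1.93*x - 2.88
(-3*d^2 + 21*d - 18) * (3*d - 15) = -9*d^3 + 108*d^2 - 369*d + 270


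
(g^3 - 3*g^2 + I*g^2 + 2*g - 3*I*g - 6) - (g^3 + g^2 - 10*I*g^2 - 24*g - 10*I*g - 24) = -4*g^2 + 11*I*g^2 + 26*g + 7*I*g + 18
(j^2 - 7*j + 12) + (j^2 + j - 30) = 2*j^2 - 6*j - 18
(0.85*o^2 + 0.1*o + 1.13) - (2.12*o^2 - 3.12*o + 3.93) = -1.27*o^2 + 3.22*o - 2.8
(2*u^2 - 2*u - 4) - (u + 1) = 2*u^2 - 3*u - 5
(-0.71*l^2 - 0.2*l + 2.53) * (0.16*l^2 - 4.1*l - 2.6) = -0.1136*l^4 + 2.879*l^3 + 3.0708*l^2 - 9.853*l - 6.578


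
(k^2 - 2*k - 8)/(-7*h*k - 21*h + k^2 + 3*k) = (-k^2 + 2*k + 8)/(7*h*k + 21*h - k^2 - 3*k)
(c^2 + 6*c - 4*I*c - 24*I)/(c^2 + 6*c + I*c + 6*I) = (c - 4*I)/(c + I)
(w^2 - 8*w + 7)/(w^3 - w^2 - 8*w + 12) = (w^2 - 8*w + 7)/(w^3 - w^2 - 8*w + 12)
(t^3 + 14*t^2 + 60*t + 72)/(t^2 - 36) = (t^2 + 8*t + 12)/(t - 6)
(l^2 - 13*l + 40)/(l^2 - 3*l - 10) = (l - 8)/(l + 2)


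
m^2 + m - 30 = (m - 5)*(m + 6)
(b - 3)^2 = b^2 - 6*b + 9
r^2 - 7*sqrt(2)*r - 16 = (r - 8*sqrt(2))*(r + sqrt(2))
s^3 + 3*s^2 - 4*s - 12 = (s - 2)*(s + 2)*(s + 3)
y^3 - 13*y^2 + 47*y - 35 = (y - 7)*(y - 5)*(y - 1)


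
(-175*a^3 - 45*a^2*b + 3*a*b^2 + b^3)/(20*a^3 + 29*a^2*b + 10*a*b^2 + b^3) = (-35*a^2 - 2*a*b + b^2)/(4*a^2 + 5*a*b + b^2)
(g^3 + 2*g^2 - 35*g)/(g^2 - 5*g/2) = 2*(g^2 + 2*g - 35)/(2*g - 5)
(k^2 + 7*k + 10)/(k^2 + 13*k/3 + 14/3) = 3*(k + 5)/(3*k + 7)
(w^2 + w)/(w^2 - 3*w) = (w + 1)/(w - 3)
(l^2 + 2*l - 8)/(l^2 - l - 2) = (l + 4)/(l + 1)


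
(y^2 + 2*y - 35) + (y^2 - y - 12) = 2*y^2 + y - 47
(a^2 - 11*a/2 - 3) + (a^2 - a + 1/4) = 2*a^2 - 13*a/2 - 11/4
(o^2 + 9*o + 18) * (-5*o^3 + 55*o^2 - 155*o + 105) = -5*o^5 + 10*o^4 + 250*o^3 - 300*o^2 - 1845*o + 1890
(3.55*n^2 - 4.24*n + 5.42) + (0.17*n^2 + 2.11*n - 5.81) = 3.72*n^2 - 2.13*n - 0.39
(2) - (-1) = 3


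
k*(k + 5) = k^2 + 5*k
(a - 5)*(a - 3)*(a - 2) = a^3 - 10*a^2 + 31*a - 30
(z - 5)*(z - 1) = z^2 - 6*z + 5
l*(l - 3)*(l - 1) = l^3 - 4*l^2 + 3*l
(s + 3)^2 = s^2 + 6*s + 9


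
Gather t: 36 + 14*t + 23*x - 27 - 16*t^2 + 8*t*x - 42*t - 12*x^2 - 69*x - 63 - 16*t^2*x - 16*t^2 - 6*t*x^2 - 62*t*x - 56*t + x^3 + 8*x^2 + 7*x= t^2*(-16*x - 32) + t*(-6*x^2 - 54*x - 84) + x^3 - 4*x^2 - 39*x - 54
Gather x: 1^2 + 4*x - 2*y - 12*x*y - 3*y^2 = x*(4 - 12*y) - 3*y^2 - 2*y + 1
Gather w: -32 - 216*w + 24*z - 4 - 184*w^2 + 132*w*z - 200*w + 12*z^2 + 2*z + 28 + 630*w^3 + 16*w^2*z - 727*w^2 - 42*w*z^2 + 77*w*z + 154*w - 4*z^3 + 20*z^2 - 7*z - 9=630*w^3 + w^2*(16*z - 911) + w*(-42*z^2 + 209*z - 262) - 4*z^3 + 32*z^2 + 19*z - 17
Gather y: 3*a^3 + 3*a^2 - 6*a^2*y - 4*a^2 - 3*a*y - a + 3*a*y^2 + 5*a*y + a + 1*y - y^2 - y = 3*a^3 - a^2 + y^2*(3*a - 1) + y*(-6*a^2 + 2*a)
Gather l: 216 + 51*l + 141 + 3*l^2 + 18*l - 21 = 3*l^2 + 69*l + 336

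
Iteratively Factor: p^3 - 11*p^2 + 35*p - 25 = (p - 5)*(p^2 - 6*p + 5) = (p - 5)*(p - 1)*(p - 5)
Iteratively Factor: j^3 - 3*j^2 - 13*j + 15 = (j + 3)*(j^2 - 6*j + 5) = (j - 5)*(j + 3)*(j - 1)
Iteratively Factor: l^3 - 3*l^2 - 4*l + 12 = (l - 3)*(l^2 - 4) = (l - 3)*(l - 2)*(l + 2)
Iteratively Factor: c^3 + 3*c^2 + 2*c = (c + 2)*(c^2 + c) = c*(c + 2)*(c + 1)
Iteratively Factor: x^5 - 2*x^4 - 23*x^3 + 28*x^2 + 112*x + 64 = (x + 4)*(x^4 - 6*x^3 + x^2 + 24*x + 16) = (x + 1)*(x + 4)*(x^3 - 7*x^2 + 8*x + 16) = (x - 4)*(x + 1)*(x + 4)*(x^2 - 3*x - 4) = (x - 4)^2*(x + 1)*(x + 4)*(x + 1)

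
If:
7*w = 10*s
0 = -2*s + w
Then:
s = 0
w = 0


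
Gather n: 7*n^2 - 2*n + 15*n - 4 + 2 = 7*n^2 + 13*n - 2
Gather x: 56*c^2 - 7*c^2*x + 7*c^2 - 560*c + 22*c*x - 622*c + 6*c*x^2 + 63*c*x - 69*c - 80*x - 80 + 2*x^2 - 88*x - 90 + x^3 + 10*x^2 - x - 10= 63*c^2 - 1251*c + x^3 + x^2*(6*c + 12) + x*(-7*c^2 + 85*c - 169) - 180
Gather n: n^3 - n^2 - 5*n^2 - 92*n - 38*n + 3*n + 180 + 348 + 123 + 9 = n^3 - 6*n^2 - 127*n + 660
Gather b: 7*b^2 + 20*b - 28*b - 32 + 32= 7*b^2 - 8*b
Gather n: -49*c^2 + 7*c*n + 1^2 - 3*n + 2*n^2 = -49*c^2 + 2*n^2 + n*(7*c - 3) + 1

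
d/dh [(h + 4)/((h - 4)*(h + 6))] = (-h^2 - 8*h - 32)/(h^4 + 4*h^3 - 44*h^2 - 96*h + 576)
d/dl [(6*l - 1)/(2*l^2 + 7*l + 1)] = (-12*l^2 + 4*l + 13)/(4*l^4 + 28*l^3 + 53*l^2 + 14*l + 1)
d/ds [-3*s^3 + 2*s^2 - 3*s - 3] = -9*s^2 + 4*s - 3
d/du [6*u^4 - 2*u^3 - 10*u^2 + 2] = 2*u*(12*u^2 - 3*u - 10)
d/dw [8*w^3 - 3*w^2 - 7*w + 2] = 24*w^2 - 6*w - 7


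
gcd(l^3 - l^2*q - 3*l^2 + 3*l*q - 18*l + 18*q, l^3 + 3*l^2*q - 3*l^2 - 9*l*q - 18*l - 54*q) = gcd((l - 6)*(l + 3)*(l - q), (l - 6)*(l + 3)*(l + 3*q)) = l^2 - 3*l - 18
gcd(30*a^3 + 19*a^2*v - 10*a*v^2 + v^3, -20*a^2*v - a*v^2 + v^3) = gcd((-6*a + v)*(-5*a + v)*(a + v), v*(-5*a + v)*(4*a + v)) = -5*a + v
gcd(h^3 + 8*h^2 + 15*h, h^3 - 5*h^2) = h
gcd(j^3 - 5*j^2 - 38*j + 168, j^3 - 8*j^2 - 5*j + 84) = j^2 - 11*j + 28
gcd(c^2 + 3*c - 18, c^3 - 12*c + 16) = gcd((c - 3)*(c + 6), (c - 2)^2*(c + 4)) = 1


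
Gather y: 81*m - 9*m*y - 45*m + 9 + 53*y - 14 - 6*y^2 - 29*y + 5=36*m - 6*y^2 + y*(24 - 9*m)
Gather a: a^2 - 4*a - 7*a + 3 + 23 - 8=a^2 - 11*a + 18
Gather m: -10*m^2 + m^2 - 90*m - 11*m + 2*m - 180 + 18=-9*m^2 - 99*m - 162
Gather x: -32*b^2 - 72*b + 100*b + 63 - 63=-32*b^2 + 28*b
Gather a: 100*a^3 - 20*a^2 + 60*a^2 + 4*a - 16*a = 100*a^3 + 40*a^2 - 12*a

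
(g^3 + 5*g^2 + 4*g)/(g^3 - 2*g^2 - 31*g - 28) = g/(g - 7)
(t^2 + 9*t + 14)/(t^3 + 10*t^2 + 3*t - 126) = (t + 2)/(t^2 + 3*t - 18)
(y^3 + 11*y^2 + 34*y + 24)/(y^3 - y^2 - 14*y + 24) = (y^2 + 7*y + 6)/(y^2 - 5*y + 6)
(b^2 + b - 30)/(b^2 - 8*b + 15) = (b + 6)/(b - 3)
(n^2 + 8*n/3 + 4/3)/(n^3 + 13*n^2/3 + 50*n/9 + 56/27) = 9*(n + 2)/(9*n^2 + 33*n + 28)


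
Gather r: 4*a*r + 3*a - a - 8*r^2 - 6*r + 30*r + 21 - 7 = 2*a - 8*r^2 + r*(4*a + 24) + 14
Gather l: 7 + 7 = 14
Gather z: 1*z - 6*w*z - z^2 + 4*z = -z^2 + z*(5 - 6*w)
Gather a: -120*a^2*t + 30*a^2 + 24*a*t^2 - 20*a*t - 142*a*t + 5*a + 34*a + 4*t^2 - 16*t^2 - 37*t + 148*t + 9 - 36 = a^2*(30 - 120*t) + a*(24*t^2 - 162*t + 39) - 12*t^2 + 111*t - 27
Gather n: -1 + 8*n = 8*n - 1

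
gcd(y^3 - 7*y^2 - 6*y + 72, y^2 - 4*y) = y - 4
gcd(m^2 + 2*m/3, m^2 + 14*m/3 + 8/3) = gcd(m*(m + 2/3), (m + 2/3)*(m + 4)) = m + 2/3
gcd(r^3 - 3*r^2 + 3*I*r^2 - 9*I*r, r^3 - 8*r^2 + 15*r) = r^2 - 3*r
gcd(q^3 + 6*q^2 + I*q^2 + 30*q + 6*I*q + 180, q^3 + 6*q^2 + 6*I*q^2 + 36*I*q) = q^2 + q*(6 + 6*I) + 36*I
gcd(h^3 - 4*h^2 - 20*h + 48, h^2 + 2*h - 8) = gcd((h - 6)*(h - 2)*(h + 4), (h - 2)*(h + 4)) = h^2 + 2*h - 8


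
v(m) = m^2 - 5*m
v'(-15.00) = -35.00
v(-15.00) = 300.00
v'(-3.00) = -11.00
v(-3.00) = 24.00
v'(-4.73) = -14.46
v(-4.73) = 46.02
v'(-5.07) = -15.14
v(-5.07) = 51.05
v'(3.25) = 1.50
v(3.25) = -5.69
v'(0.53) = -3.94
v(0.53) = -2.37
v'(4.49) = 3.98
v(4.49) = -2.29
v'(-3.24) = -11.48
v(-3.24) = 26.70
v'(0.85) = -3.30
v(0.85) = -3.53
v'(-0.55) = -6.10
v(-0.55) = 3.05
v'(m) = 2*m - 5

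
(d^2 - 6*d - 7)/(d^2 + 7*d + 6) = (d - 7)/(d + 6)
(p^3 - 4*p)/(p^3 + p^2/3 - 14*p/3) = 3*(p + 2)/(3*p + 7)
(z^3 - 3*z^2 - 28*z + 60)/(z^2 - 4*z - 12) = (z^2 + 3*z - 10)/(z + 2)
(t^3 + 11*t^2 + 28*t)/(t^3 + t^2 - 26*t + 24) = t*(t^2 + 11*t + 28)/(t^3 + t^2 - 26*t + 24)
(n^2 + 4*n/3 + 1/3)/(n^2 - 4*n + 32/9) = 3*(3*n^2 + 4*n + 1)/(9*n^2 - 36*n + 32)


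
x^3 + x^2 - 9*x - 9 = (x - 3)*(x + 1)*(x + 3)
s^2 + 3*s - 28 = (s - 4)*(s + 7)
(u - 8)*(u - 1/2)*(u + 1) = u^3 - 15*u^2/2 - 9*u/2 + 4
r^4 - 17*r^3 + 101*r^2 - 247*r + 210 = (r - 7)*(r - 5)*(r - 3)*(r - 2)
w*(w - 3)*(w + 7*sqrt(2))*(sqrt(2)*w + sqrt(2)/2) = sqrt(2)*w^4 - 5*sqrt(2)*w^3/2 + 14*w^3 - 35*w^2 - 3*sqrt(2)*w^2/2 - 21*w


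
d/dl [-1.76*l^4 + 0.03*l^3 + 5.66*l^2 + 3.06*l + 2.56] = -7.04*l^3 + 0.09*l^2 + 11.32*l + 3.06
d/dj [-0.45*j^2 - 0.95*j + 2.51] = -0.9*j - 0.95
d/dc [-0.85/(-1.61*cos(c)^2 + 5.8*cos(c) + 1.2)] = (2.737*cos(c) - 4.93)*sin(c)/(-1.61*cos(c)^2 + 5.8*cos(c) + 1.2)^2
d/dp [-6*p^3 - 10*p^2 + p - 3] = -18*p^2 - 20*p + 1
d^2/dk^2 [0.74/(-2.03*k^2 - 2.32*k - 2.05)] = (6.098932*k^2 + 6.970208*k - 0.74*(4.06*k + 2.32)*(8.12*k + 4.64) + 6.15902)/(2.03*k^2 + 2.32*k + 2.05)^3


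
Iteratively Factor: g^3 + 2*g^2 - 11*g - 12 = (g + 4)*(g^2 - 2*g - 3) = (g + 1)*(g + 4)*(g - 3)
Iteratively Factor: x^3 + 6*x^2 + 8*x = (x + 4)*(x^2 + 2*x) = x*(x + 4)*(x + 2)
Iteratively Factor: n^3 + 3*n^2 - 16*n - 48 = (n + 4)*(n^2 - n - 12) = (n - 4)*(n + 4)*(n + 3)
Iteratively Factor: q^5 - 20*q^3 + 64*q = (q - 4)*(q^4 + 4*q^3 - 4*q^2 - 16*q) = (q - 4)*(q + 2)*(q^3 + 2*q^2 - 8*q) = (q - 4)*(q - 2)*(q + 2)*(q^2 + 4*q) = (q - 4)*(q - 2)*(q + 2)*(q + 4)*(q)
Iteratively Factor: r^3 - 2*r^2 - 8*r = (r)*(r^2 - 2*r - 8) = r*(r + 2)*(r - 4)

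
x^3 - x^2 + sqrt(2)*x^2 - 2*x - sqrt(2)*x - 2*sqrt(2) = (x - 2)*(x + 1)*(x + sqrt(2))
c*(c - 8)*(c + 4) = c^3 - 4*c^2 - 32*c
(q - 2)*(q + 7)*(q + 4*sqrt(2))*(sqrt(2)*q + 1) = sqrt(2)*q^4 + 5*sqrt(2)*q^3 + 9*q^3 - 10*sqrt(2)*q^2 + 45*q^2 - 126*q + 20*sqrt(2)*q - 56*sqrt(2)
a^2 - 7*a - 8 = (a - 8)*(a + 1)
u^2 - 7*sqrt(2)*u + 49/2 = (u - 7*sqrt(2)/2)^2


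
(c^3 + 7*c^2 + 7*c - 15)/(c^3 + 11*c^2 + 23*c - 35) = (c + 3)/(c + 7)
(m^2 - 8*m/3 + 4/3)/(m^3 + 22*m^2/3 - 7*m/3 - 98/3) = (3*m - 2)/(3*m^2 + 28*m + 49)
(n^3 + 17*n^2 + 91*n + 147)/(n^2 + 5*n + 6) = (n^2 + 14*n + 49)/(n + 2)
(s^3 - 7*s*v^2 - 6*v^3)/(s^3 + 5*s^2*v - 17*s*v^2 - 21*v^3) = (s + 2*v)/(s + 7*v)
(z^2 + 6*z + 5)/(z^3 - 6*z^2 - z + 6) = (z + 5)/(z^2 - 7*z + 6)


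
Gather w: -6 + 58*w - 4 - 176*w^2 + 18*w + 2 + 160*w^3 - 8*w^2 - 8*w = 160*w^3 - 184*w^2 + 68*w - 8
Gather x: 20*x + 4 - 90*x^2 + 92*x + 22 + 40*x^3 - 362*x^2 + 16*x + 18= 40*x^3 - 452*x^2 + 128*x + 44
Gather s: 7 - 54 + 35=-12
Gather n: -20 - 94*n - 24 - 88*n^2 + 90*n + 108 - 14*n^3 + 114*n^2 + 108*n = -14*n^3 + 26*n^2 + 104*n + 64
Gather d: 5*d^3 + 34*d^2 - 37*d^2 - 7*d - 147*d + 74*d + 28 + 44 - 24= 5*d^3 - 3*d^2 - 80*d + 48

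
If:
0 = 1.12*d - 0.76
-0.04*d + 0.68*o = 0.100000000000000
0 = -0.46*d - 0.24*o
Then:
No Solution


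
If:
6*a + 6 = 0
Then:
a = -1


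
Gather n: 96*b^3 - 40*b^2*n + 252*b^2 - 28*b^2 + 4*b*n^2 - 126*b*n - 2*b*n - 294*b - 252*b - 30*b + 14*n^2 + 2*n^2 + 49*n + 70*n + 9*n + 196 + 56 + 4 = 96*b^3 + 224*b^2 - 576*b + n^2*(4*b + 16) + n*(-40*b^2 - 128*b + 128) + 256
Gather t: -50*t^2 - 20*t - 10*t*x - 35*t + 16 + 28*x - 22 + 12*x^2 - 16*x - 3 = -50*t^2 + t*(-10*x - 55) + 12*x^2 + 12*x - 9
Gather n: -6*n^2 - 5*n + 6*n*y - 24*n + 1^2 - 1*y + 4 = -6*n^2 + n*(6*y - 29) - y + 5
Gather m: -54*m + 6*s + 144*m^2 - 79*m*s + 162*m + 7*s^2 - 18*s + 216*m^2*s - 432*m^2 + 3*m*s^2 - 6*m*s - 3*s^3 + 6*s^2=m^2*(216*s - 288) + m*(3*s^2 - 85*s + 108) - 3*s^3 + 13*s^2 - 12*s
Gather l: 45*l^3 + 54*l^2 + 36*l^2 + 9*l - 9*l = 45*l^3 + 90*l^2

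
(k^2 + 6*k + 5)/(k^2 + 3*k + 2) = (k + 5)/(k + 2)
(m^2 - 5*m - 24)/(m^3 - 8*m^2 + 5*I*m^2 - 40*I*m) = (m + 3)/(m*(m + 5*I))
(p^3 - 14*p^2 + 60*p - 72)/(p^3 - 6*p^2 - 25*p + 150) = (p^2 - 8*p + 12)/(p^2 - 25)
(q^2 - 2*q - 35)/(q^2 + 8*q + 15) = (q - 7)/(q + 3)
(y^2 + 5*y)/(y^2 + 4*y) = (y + 5)/(y + 4)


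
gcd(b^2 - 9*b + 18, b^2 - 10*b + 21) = b - 3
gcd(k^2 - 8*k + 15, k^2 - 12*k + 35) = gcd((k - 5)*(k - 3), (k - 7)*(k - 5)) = k - 5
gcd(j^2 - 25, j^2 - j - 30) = j + 5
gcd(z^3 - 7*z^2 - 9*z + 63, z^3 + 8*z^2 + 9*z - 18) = z + 3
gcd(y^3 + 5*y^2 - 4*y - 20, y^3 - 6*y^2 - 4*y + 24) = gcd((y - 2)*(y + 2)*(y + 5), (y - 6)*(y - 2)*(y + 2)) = y^2 - 4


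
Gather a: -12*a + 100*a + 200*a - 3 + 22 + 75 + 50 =288*a + 144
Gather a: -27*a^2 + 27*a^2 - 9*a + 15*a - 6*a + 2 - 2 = 0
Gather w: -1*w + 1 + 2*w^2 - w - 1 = 2*w^2 - 2*w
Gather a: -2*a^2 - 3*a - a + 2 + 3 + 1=-2*a^2 - 4*a + 6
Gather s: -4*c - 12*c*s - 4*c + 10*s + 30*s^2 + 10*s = -8*c + 30*s^2 + s*(20 - 12*c)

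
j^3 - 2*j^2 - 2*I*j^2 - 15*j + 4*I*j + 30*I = (j - 5)*(j + 3)*(j - 2*I)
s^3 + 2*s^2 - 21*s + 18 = (s - 3)*(s - 1)*(s + 6)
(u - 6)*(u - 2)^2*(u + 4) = u^4 - 6*u^3 - 12*u^2 + 88*u - 96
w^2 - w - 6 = (w - 3)*(w + 2)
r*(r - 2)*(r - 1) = r^3 - 3*r^2 + 2*r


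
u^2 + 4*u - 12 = (u - 2)*(u + 6)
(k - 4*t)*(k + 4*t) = k^2 - 16*t^2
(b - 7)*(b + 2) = b^2 - 5*b - 14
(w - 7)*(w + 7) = w^2 - 49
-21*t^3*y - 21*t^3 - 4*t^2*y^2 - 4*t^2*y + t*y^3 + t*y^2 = (-7*t + y)*(3*t + y)*(t*y + t)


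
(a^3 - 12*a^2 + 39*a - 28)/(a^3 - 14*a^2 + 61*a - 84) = (a - 1)/(a - 3)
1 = 1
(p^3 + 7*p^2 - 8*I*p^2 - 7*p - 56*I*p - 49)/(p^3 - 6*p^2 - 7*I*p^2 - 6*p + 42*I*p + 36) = (p^2 + 7*p*(1 - I) - 49*I)/(p^2 - 6*p*(1 + I) + 36*I)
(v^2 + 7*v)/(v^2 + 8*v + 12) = v*(v + 7)/(v^2 + 8*v + 12)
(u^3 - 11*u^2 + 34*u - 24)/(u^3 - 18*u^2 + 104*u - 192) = (u - 1)/(u - 8)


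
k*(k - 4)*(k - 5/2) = k^3 - 13*k^2/2 + 10*k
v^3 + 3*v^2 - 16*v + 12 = (v - 2)*(v - 1)*(v + 6)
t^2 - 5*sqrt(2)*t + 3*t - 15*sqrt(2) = (t + 3)*(t - 5*sqrt(2))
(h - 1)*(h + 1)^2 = h^3 + h^2 - h - 1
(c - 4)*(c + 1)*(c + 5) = c^3 + 2*c^2 - 19*c - 20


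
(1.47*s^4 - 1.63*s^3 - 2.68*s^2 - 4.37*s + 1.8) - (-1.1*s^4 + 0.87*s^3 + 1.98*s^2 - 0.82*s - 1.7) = 2.57*s^4 - 2.5*s^3 - 4.66*s^2 - 3.55*s + 3.5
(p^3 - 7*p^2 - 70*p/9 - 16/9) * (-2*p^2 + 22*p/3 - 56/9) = -2*p^5 + 64*p^4/3 - 42*p^3 - 268*p^2/27 + 2864*p/81 + 896/81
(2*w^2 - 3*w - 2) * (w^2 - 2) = 2*w^4 - 3*w^3 - 6*w^2 + 6*w + 4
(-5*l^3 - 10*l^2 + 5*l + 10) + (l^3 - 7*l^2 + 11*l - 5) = -4*l^3 - 17*l^2 + 16*l + 5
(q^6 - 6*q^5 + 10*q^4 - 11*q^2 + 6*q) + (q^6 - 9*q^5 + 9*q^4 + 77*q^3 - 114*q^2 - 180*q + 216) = 2*q^6 - 15*q^5 + 19*q^4 + 77*q^3 - 125*q^2 - 174*q + 216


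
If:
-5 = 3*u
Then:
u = -5/3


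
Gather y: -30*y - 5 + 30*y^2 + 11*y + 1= 30*y^2 - 19*y - 4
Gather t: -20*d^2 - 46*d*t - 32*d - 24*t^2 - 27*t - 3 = -20*d^2 - 32*d - 24*t^2 + t*(-46*d - 27) - 3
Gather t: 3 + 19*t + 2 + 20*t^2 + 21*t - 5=20*t^2 + 40*t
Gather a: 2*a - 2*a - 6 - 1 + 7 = 0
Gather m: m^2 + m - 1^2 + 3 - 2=m^2 + m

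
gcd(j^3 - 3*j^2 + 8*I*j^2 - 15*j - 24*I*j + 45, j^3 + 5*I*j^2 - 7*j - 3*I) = j + 3*I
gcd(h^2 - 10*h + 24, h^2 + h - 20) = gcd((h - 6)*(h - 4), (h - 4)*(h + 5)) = h - 4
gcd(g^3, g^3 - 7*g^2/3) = g^2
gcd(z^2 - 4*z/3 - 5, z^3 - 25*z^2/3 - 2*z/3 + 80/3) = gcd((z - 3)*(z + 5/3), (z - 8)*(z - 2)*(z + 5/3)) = z + 5/3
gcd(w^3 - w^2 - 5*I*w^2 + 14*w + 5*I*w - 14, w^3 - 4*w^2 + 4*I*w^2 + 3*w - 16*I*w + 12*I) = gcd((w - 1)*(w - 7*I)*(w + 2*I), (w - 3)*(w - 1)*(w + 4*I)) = w - 1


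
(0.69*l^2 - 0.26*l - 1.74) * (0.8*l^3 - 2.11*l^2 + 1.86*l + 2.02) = 0.552*l^5 - 1.6639*l^4 + 0.44*l^3 + 4.5816*l^2 - 3.7616*l - 3.5148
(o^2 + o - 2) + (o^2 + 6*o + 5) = 2*o^2 + 7*o + 3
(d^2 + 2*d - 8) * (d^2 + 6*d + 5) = d^4 + 8*d^3 + 9*d^2 - 38*d - 40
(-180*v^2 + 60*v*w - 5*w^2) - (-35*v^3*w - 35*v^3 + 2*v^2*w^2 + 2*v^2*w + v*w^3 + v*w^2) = 35*v^3*w + 35*v^3 - 2*v^2*w^2 - 2*v^2*w - 180*v^2 - v*w^3 - v*w^2 + 60*v*w - 5*w^2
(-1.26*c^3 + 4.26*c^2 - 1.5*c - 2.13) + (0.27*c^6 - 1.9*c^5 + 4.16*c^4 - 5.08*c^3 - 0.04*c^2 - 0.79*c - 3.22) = 0.27*c^6 - 1.9*c^5 + 4.16*c^4 - 6.34*c^3 + 4.22*c^2 - 2.29*c - 5.35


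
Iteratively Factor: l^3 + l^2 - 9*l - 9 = (l + 3)*(l^2 - 2*l - 3) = (l - 3)*(l + 3)*(l + 1)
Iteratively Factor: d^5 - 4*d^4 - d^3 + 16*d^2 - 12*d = (d - 3)*(d^4 - d^3 - 4*d^2 + 4*d) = (d - 3)*(d + 2)*(d^3 - 3*d^2 + 2*d) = d*(d - 3)*(d + 2)*(d^2 - 3*d + 2) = d*(d - 3)*(d - 1)*(d + 2)*(d - 2)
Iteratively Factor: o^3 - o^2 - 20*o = (o - 5)*(o^2 + 4*o) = o*(o - 5)*(o + 4)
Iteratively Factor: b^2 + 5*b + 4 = (b + 1)*(b + 4)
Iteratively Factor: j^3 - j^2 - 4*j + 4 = (j + 2)*(j^2 - 3*j + 2) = (j - 1)*(j + 2)*(j - 2)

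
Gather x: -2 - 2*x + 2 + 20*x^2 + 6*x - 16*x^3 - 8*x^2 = -16*x^3 + 12*x^2 + 4*x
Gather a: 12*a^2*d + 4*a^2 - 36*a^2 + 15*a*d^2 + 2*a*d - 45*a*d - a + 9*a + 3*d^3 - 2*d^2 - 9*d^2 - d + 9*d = a^2*(12*d - 32) + a*(15*d^2 - 43*d + 8) + 3*d^3 - 11*d^2 + 8*d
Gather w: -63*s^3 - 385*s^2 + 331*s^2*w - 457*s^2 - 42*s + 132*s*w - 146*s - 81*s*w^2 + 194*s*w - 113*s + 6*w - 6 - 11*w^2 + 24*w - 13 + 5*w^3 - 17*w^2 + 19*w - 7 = -63*s^3 - 842*s^2 - 301*s + 5*w^3 + w^2*(-81*s - 28) + w*(331*s^2 + 326*s + 49) - 26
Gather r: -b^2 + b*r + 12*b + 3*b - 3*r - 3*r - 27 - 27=-b^2 + 15*b + r*(b - 6) - 54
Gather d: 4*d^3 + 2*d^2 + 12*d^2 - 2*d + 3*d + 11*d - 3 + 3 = 4*d^3 + 14*d^2 + 12*d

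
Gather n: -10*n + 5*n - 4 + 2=-5*n - 2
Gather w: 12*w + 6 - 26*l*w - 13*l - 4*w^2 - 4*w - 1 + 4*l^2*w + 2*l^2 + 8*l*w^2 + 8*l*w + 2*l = 2*l^2 - 11*l + w^2*(8*l - 4) + w*(4*l^2 - 18*l + 8) + 5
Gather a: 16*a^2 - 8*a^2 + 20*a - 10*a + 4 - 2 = 8*a^2 + 10*a + 2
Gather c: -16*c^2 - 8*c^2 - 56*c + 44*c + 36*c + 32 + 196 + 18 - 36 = -24*c^2 + 24*c + 210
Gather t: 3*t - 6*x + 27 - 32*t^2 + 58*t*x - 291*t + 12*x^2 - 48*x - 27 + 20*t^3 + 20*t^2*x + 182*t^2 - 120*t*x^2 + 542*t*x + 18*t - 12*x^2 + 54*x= 20*t^3 + t^2*(20*x + 150) + t*(-120*x^2 + 600*x - 270)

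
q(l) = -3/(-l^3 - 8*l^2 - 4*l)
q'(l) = -3*(3*l^2 + 16*l + 4)/(-l^3 - 8*l^2 - 4*l)^2 = 3*(-3*l^2 - 16*l - 4)/(l^2*(l^2 + 8*l + 4)^2)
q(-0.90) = 1.39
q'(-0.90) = 5.17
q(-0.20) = -6.15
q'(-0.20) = -11.59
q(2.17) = 0.05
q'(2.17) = -0.05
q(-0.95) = 1.17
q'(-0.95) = 3.88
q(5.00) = 0.01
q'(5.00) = -0.00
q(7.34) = 0.00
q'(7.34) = -0.00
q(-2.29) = 0.14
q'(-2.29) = 0.12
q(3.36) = 0.02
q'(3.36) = -0.01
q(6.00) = 0.01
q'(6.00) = 0.00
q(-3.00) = 0.09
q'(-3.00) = 0.05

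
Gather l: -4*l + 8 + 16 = 24 - 4*l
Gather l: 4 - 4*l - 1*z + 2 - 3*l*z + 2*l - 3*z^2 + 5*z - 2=l*(-3*z - 2) - 3*z^2 + 4*z + 4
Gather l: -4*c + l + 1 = -4*c + l + 1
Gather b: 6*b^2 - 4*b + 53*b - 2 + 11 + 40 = 6*b^2 + 49*b + 49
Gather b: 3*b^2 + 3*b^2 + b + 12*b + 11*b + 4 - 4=6*b^2 + 24*b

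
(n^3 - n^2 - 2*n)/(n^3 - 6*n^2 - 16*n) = (-n^2 + n + 2)/(-n^2 + 6*n + 16)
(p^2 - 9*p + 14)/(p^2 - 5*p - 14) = (p - 2)/(p + 2)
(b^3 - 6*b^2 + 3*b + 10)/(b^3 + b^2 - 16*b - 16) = (b^2 - 7*b + 10)/(b^2 - 16)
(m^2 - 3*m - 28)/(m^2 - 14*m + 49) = (m + 4)/(m - 7)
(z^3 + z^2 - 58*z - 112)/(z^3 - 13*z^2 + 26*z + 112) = (z + 7)/(z - 7)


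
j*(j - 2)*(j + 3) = j^3 + j^2 - 6*j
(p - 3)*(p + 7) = p^2 + 4*p - 21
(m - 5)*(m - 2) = m^2 - 7*m + 10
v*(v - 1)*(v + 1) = v^3 - v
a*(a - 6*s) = a^2 - 6*a*s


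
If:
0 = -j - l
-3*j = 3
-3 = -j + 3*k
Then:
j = -1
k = -4/3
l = 1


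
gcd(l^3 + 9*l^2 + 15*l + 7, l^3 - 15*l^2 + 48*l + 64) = l + 1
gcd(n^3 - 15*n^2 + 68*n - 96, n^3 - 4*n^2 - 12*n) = 1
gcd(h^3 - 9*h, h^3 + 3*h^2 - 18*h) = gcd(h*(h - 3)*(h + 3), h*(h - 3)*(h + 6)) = h^2 - 3*h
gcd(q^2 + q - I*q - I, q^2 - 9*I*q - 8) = q - I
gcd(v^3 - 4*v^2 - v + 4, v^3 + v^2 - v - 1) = v^2 - 1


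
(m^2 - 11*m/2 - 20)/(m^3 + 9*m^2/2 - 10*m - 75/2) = (m - 8)/(m^2 + 2*m - 15)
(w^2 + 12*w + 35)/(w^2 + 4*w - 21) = (w + 5)/(w - 3)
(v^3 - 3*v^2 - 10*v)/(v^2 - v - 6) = v*(v - 5)/(v - 3)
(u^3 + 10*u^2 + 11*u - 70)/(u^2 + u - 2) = (u^3 + 10*u^2 + 11*u - 70)/(u^2 + u - 2)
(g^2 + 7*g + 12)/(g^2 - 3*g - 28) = (g + 3)/(g - 7)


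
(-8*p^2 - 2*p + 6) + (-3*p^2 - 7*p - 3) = -11*p^2 - 9*p + 3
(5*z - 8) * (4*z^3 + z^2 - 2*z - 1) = 20*z^4 - 27*z^3 - 18*z^2 + 11*z + 8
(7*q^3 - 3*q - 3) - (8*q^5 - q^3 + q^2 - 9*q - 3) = -8*q^5 + 8*q^3 - q^2 + 6*q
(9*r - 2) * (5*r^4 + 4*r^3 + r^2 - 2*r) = 45*r^5 + 26*r^4 + r^3 - 20*r^2 + 4*r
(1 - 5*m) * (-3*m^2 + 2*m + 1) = 15*m^3 - 13*m^2 - 3*m + 1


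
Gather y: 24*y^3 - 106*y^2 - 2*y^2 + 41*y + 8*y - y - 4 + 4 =24*y^3 - 108*y^2 + 48*y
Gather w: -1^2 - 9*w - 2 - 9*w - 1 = -18*w - 4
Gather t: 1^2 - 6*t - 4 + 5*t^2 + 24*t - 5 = 5*t^2 + 18*t - 8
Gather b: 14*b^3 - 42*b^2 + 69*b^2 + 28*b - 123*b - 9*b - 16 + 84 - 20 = 14*b^3 + 27*b^2 - 104*b + 48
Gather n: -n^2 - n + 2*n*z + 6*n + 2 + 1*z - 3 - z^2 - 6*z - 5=-n^2 + n*(2*z + 5) - z^2 - 5*z - 6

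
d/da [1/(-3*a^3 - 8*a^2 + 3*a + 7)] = (9*a^2 + 16*a - 3)/(3*a^3 + 8*a^2 - 3*a - 7)^2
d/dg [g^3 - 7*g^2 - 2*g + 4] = 3*g^2 - 14*g - 2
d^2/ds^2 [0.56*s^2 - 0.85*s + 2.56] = 1.12000000000000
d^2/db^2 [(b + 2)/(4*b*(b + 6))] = (b^3 + 6*b^2 + 36*b + 72)/(2*b^3*(b^3 + 18*b^2 + 108*b + 216))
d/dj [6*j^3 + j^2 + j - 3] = 18*j^2 + 2*j + 1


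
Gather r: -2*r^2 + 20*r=-2*r^2 + 20*r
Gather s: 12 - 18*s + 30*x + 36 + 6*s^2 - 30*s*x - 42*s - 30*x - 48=6*s^2 + s*(-30*x - 60)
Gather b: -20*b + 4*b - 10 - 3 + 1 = -16*b - 12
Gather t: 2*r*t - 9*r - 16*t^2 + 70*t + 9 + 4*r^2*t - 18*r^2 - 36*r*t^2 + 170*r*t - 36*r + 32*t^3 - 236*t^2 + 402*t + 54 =-18*r^2 - 45*r + 32*t^3 + t^2*(-36*r - 252) + t*(4*r^2 + 172*r + 472) + 63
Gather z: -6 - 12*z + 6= -12*z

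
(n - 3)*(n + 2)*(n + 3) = n^3 + 2*n^2 - 9*n - 18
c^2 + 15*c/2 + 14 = (c + 7/2)*(c + 4)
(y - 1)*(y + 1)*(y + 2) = y^3 + 2*y^2 - y - 2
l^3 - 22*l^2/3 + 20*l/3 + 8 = (l - 6)*(l - 2)*(l + 2/3)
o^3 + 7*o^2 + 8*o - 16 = (o - 1)*(o + 4)^2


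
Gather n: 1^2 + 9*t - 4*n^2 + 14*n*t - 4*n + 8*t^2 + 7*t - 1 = -4*n^2 + n*(14*t - 4) + 8*t^2 + 16*t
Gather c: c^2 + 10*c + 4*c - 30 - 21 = c^2 + 14*c - 51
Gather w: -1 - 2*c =-2*c - 1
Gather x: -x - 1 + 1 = -x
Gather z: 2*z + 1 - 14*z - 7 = -12*z - 6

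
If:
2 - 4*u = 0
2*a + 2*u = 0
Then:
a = -1/2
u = 1/2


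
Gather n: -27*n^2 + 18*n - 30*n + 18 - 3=-27*n^2 - 12*n + 15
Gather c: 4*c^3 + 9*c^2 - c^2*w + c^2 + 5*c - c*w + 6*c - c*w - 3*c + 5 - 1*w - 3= 4*c^3 + c^2*(10 - w) + c*(8 - 2*w) - w + 2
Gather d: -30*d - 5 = -30*d - 5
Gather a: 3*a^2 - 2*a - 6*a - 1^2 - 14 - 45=3*a^2 - 8*a - 60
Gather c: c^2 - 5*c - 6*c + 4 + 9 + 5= c^2 - 11*c + 18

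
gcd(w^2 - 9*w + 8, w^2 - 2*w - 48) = w - 8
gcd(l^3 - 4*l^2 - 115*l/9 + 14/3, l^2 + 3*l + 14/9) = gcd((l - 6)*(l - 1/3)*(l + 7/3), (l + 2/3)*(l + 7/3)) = l + 7/3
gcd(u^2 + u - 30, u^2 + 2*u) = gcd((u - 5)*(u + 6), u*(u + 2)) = 1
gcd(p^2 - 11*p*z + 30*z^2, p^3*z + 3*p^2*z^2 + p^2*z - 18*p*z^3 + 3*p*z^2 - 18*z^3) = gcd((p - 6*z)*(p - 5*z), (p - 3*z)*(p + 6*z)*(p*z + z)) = 1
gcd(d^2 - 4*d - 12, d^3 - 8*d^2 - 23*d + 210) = d - 6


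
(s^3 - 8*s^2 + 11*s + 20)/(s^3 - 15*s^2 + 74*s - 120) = (s + 1)/(s - 6)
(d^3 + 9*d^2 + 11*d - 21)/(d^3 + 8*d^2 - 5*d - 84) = (d^2 + 2*d - 3)/(d^2 + d - 12)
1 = 1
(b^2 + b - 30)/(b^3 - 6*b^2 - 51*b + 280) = (b + 6)/(b^2 - b - 56)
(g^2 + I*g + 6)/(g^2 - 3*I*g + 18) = (g - 2*I)/(g - 6*I)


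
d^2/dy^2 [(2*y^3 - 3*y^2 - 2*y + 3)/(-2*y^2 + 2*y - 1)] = 2*(16*y^3 - 42*y^2 + 18*y + 1)/(8*y^6 - 24*y^5 + 36*y^4 - 32*y^3 + 18*y^2 - 6*y + 1)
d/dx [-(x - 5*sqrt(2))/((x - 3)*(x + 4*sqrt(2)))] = ((x - 3)*(x - 5*sqrt(2)) - (x - 3)*(x + 4*sqrt(2)) + (x - 5*sqrt(2))*(x + 4*sqrt(2)))/((x - 3)^2*(x + 4*sqrt(2))^2)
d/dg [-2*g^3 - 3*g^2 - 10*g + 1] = -6*g^2 - 6*g - 10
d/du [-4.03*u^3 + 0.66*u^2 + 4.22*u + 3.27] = -12.09*u^2 + 1.32*u + 4.22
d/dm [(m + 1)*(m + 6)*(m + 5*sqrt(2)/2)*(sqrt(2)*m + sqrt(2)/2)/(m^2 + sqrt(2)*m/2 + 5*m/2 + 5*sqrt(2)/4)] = (16*sqrt(2)*m^5 + 64*m^4 + 120*sqrt(2)*m^4 + 400*m^3 + 340*sqrt(2)*m^3 + 466*sqrt(2)*m^2 + 896*m^2 + 140*m + 750*sqrt(2)*m - 240 + 415*sqrt(2))/(8*m^4 + 8*sqrt(2)*m^3 + 40*m^3 + 54*m^2 + 40*sqrt(2)*m^2 + 20*m + 50*sqrt(2)*m + 25)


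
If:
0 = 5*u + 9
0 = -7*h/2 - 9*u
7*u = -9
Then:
No Solution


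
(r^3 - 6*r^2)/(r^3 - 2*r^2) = (r - 6)/(r - 2)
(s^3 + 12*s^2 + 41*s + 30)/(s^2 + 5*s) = s + 7 + 6/s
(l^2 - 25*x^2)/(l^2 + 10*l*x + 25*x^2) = (l - 5*x)/(l + 5*x)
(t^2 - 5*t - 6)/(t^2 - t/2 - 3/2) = 2*(t - 6)/(2*t - 3)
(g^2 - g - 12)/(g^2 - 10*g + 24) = (g + 3)/(g - 6)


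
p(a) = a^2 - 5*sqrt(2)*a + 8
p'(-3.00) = -13.07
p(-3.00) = 38.21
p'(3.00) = -1.07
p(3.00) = -4.21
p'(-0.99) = -9.05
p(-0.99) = 15.98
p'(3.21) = -0.65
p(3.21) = -4.39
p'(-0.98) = -9.03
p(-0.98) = 15.89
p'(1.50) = -4.07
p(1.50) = -0.36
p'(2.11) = -2.85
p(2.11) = -2.47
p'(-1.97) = -11.01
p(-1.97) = 25.81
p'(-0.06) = -7.19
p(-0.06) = 8.43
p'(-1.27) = -9.61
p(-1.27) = 18.59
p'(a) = 2*a - 5*sqrt(2)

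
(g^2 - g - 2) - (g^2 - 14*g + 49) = 13*g - 51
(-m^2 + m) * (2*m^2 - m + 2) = -2*m^4 + 3*m^3 - 3*m^2 + 2*m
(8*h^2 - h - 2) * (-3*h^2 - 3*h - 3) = -24*h^4 - 21*h^3 - 15*h^2 + 9*h + 6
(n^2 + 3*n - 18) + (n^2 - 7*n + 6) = 2*n^2 - 4*n - 12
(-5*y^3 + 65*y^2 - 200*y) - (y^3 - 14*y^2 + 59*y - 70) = -6*y^3 + 79*y^2 - 259*y + 70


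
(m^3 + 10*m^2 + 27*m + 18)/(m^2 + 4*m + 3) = m + 6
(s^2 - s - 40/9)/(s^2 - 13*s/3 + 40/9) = (3*s + 5)/(3*s - 5)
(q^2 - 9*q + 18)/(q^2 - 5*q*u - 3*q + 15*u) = (q - 6)/(q - 5*u)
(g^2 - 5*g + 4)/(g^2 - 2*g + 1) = (g - 4)/(g - 1)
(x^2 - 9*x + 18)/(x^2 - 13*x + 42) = (x - 3)/(x - 7)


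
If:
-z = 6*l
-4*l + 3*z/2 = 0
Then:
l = 0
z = 0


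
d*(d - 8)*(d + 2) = d^3 - 6*d^2 - 16*d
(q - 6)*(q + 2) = q^2 - 4*q - 12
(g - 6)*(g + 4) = g^2 - 2*g - 24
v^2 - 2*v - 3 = (v - 3)*(v + 1)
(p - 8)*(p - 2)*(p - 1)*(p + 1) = p^4 - 10*p^3 + 15*p^2 + 10*p - 16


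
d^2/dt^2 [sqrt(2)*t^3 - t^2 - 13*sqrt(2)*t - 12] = 6*sqrt(2)*t - 2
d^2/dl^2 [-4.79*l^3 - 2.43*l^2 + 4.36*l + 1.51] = -28.74*l - 4.86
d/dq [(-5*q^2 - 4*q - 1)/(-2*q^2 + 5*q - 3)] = (-33*q^2 + 26*q + 17)/(4*q^4 - 20*q^3 + 37*q^2 - 30*q + 9)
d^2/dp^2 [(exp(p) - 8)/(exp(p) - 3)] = 5*(-exp(p) - 3)*exp(p)/(exp(3*p) - 9*exp(2*p) + 27*exp(p) - 27)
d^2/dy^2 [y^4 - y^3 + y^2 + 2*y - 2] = 12*y^2 - 6*y + 2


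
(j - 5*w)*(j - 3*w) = j^2 - 8*j*w + 15*w^2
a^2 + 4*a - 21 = (a - 3)*(a + 7)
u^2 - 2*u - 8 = (u - 4)*(u + 2)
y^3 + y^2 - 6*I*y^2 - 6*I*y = y*(y + 1)*(y - 6*I)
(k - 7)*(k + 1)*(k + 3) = k^3 - 3*k^2 - 25*k - 21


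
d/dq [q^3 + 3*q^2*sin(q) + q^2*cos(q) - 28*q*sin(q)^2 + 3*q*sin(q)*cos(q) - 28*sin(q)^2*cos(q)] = -q^2*sin(q) + 3*q^2*cos(q) + 3*q^2 + 6*q*sin(q) - 28*q*sin(2*q) + 2*q*cos(q) + 3*q*cos(2*q) + 7*sin(q) + 3*sin(2*q)/2 - 21*sin(3*q) + 14*cos(2*q) - 14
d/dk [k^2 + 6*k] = 2*k + 6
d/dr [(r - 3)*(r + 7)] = 2*r + 4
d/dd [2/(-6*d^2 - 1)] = 24*d/(6*d^2 + 1)^2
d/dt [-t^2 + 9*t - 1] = 9 - 2*t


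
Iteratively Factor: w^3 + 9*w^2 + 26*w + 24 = (w + 3)*(w^2 + 6*w + 8) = (w + 3)*(w + 4)*(w + 2)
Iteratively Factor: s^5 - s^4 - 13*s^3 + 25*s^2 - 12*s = (s - 1)*(s^4 - 13*s^2 + 12*s) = (s - 3)*(s - 1)*(s^3 + 3*s^2 - 4*s) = s*(s - 3)*(s - 1)*(s^2 + 3*s - 4) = s*(s - 3)*(s - 1)*(s + 4)*(s - 1)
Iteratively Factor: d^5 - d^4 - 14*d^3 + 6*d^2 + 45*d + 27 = (d + 1)*(d^4 - 2*d^3 - 12*d^2 + 18*d + 27) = (d - 3)*(d + 1)*(d^3 + d^2 - 9*d - 9) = (d - 3)*(d + 1)^2*(d^2 - 9) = (d - 3)^2*(d + 1)^2*(d + 3)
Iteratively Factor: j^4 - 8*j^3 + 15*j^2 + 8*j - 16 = (j - 4)*(j^3 - 4*j^2 - j + 4) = (j - 4)*(j - 1)*(j^2 - 3*j - 4) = (j - 4)*(j - 1)*(j + 1)*(j - 4)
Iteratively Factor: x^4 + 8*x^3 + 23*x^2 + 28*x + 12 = (x + 2)*(x^3 + 6*x^2 + 11*x + 6) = (x + 1)*(x + 2)*(x^2 + 5*x + 6) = (x + 1)*(x + 2)*(x + 3)*(x + 2)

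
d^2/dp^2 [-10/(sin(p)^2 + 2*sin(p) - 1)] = 20*(2*sin(p)^4 + 3*sin(p)^3 + sin(p)^2 - 5*sin(p) - 5)/(2*sin(p) - cos(p)^2)^3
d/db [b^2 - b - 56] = 2*b - 1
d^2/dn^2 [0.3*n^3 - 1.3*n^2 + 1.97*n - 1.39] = 1.8*n - 2.6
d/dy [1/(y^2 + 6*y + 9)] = 2*(-y - 3)/(y^2 + 6*y + 9)^2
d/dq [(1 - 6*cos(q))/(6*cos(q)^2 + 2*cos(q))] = (-18*sin(q) + sin(q)/cos(q)^2 + 6*tan(q))/(2*(3*cos(q) + 1)^2)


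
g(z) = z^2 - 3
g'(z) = 2*z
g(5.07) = 22.70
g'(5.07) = 10.14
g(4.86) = 20.62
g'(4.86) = 9.72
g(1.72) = -0.04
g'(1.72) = 3.44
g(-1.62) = -0.38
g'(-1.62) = -3.24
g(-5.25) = 24.56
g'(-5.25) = -10.50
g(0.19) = -2.96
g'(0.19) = 0.38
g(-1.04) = -1.92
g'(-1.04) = -2.08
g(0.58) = -2.66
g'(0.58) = 1.16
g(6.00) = 33.00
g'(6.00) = 12.00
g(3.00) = 6.00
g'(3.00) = 6.00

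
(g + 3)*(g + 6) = g^2 + 9*g + 18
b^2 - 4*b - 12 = (b - 6)*(b + 2)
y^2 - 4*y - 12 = (y - 6)*(y + 2)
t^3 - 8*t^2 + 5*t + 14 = (t - 7)*(t - 2)*(t + 1)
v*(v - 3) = v^2 - 3*v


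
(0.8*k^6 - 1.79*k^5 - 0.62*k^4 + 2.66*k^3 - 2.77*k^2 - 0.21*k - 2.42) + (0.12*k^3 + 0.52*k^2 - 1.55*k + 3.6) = 0.8*k^6 - 1.79*k^5 - 0.62*k^4 + 2.78*k^3 - 2.25*k^2 - 1.76*k + 1.18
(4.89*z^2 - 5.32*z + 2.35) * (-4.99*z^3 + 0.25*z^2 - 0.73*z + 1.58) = -24.4011*z^5 + 27.7693*z^4 - 16.6262*z^3 + 12.1973*z^2 - 10.1211*z + 3.713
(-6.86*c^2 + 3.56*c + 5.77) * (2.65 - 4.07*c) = 27.9202*c^3 - 32.6682*c^2 - 14.0499*c + 15.2905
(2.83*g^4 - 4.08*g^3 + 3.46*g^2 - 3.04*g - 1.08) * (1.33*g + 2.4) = 3.7639*g^5 + 1.3656*g^4 - 5.1902*g^3 + 4.2608*g^2 - 8.7324*g - 2.592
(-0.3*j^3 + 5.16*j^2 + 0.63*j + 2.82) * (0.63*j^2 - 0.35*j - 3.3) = -0.189*j^5 + 3.3558*j^4 - 0.4191*j^3 - 15.4719*j^2 - 3.066*j - 9.306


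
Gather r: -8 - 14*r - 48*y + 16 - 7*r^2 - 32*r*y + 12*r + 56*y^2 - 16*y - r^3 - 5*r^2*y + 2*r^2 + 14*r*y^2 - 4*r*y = -r^3 + r^2*(-5*y - 5) + r*(14*y^2 - 36*y - 2) + 56*y^2 - 64*y + 8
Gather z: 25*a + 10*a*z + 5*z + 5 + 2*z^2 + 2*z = 25*a + 2*z^2 + z*(10*a + 7) + 5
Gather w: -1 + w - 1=w - 2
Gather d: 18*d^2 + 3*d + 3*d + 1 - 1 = 18*d^2 + 6*d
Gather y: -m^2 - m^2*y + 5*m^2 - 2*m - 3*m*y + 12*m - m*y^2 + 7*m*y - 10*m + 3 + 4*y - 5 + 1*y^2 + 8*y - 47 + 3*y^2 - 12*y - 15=4*m^2 + y^2*(4 - m) + y*(-m^2 + 4*m) - 64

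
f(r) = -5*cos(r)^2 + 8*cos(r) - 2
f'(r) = 10*sin(r)*cos(r) - 8*sin(r)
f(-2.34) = -9.98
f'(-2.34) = 10.75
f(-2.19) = -8.33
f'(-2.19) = 11.24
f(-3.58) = -13.34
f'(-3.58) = -7.24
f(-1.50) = -1.46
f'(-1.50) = 7.27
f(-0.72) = 1.19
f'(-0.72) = 0.32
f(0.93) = 1.00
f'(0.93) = -1.62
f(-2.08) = -7.09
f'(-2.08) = 11.24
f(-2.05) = -6.75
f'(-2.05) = 11.19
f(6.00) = 1.07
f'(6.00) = -0.45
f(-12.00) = 1.19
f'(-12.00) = 0.24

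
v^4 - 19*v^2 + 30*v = v*(v - 3)*(v - 2)*(v + 5)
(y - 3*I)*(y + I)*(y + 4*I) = y^3 + 2*I*y^2 + 11*y + 12*I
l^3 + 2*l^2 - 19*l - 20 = (l - 4)*(l + 1)*(l + 5)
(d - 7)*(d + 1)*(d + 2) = d^3 - 4*d^2 - 19*d - 14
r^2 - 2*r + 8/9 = (r - 4/3)*(r - 2/3)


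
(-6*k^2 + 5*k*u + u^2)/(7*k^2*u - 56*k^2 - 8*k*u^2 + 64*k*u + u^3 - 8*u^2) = (6*k + u)/(-7*k*u + 56*k + u^2 - 8*u)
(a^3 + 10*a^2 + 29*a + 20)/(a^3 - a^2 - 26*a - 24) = (a + 5)/(a - 6)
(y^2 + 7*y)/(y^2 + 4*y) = (y + 7)/(y + 4)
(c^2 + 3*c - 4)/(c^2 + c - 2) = (c + 4)/(c + 2)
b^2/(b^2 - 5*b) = b/(b - 5)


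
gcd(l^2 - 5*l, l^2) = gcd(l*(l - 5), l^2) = l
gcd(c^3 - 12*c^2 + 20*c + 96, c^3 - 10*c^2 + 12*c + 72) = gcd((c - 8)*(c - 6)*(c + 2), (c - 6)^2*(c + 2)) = c^2 - 4*c - 12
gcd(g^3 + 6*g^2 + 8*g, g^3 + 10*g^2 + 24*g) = g^2 + 4*g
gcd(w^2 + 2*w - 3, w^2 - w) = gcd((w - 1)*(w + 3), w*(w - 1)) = w - 1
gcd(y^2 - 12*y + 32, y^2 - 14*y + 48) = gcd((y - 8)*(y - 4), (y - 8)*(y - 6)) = y - 8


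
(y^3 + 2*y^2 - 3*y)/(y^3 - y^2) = (y + 3)/y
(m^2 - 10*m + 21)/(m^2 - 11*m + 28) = (m - 3)/(m - 4)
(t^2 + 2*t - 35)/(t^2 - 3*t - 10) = (t + 7)/(t + 2)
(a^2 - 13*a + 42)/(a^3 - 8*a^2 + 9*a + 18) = (a - 7)/(a^2 - 2*a - 3)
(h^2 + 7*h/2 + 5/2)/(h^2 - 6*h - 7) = (h + 5/2)/(h - 7)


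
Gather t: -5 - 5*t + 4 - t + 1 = -6*t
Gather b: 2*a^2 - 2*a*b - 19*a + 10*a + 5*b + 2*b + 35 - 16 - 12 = 2*a^2 - 9*a + b*(7 - 2*a) + 7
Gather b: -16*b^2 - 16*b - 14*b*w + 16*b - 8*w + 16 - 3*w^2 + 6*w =-16*b^2 - 14*b*w - 3*w^2 - 2*w + 16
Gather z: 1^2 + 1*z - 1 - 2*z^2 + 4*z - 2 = -2*z^2 + 5*z - 2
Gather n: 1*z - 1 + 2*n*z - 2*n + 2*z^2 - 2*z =n*(2*z - 2) + 2*z^2 - z - 1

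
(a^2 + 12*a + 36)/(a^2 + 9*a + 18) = (a + 6)/(a + 3)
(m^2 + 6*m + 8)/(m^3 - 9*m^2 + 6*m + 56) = (m + 4)/(m^2 - 11*m + 28)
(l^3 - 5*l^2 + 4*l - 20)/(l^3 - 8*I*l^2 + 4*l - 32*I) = (l - 5)/(l - 8*I)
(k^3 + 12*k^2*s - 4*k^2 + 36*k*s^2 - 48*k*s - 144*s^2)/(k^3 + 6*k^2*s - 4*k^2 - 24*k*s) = (k + 6*s)/k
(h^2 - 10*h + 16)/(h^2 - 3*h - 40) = (h - 2)/(h + 5)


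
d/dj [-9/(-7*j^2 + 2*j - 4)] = 18*(1 - 7*j)/(7*j^2 - 2*j + 4)^2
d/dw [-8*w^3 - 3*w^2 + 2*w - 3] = -24*w^2 - 6*w + 2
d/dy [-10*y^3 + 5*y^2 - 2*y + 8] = -30*y^2 + 10*y - 2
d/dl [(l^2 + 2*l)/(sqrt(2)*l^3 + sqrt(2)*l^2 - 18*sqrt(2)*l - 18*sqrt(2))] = sqrt(2)*(-l^4 - 4*l^3 - 20*l^2 - 36*l - 36)/(2*(l^6 + 2*l^5 - 35*l^4 - 72*l^3 + 288*l^2 + 648*l + 324))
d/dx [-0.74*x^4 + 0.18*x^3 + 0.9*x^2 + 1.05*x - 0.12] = -2.96*x^3 + 0.54*x^2 + 1.8*x + 1.05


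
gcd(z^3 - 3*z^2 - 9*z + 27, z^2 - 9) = z^2 - 9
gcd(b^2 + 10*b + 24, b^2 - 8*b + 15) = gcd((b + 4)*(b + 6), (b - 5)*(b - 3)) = 1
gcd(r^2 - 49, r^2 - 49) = r^2 - 49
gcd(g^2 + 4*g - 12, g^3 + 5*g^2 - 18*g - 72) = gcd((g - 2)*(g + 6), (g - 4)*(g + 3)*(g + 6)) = g + 6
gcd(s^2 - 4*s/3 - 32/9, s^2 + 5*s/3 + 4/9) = s + 4/3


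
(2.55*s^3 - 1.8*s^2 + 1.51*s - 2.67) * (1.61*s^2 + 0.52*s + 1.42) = 4.1055*s^5 - 1.572*s^4 + 5.1161*s^3 - 6.0695*s^2 + 0.7558*s - 3.7914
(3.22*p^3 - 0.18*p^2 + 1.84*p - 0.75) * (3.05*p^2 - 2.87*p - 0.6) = 9.821*p^5 - 9.7904*p^4 + 4.1966*p^3 - 7.4603*p^2 + 1.0485*p + 0.45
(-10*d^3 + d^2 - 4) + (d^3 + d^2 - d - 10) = -9*d^3 + 2*d^2 - d - 14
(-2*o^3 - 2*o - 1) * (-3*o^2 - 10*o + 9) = 6*o^5 + 20*o^4 - 12*o^3 + 23*o^2 - 8*o - 9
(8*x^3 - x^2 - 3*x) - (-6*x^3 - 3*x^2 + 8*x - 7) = 14*x^3 + 2*x^2 - 11*x + 7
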